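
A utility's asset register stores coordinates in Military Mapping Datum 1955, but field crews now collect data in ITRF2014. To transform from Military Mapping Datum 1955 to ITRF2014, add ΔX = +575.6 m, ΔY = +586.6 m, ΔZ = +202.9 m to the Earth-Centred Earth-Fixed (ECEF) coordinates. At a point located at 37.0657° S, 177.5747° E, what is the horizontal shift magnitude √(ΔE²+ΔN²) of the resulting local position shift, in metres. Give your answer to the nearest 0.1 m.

The local east axis at (φ, λ) is (−sin λ, cos λ, 0), so ΔE = −sin(177.5747°)·575.6 + cos(177.5747°)·586.6 = -610.43 m.
The local north axis is (−sin φ cos λ, −sin φ sin λ, cos φ), giving ΔN = -346.621 + 14.962 + 161.903 = -169.76 m.
Horizontal magnitude = √(ΔE² + ΔN²) = √((-610.43)² + (-169.76)²) = 633.60 m.

633.6 m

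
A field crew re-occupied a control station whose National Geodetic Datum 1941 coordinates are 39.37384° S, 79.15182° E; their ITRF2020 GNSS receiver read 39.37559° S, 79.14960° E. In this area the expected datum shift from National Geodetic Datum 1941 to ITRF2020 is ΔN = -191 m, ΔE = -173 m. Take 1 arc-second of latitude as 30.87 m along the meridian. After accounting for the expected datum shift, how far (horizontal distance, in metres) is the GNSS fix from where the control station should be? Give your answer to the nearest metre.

18 m

Observed coordinate differences: Δφ = -0.00175°, Δλ = -0.00222°.
Converting to metres (1° lat = 111132 m, cos φ = 0.773023): observed ΔN = -194.5 m, observed ΔE = -190.7 m.
Subtracting the expected shift leaves a residual of -194.5 − (-191) = -3.5 m north and -190.7 − (-173) = -17.7 m east.
Residual distance = √((-3.5)² + (-17.7)²) = 18.1 m.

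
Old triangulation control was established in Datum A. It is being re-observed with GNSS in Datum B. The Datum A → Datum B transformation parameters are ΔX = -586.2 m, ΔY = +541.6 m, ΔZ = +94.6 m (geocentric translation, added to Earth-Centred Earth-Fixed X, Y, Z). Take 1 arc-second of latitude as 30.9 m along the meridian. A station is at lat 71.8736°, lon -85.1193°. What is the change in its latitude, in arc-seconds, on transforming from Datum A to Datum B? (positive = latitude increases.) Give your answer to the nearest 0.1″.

Δφ = 19.1″

sin φ = 0.950372, cos φ = 0.311114, sin λ = -0.996374, cos λ = 0.085081.
North component: ΔN = −sin φ cos λ·ΔX − sin φ sin λ·ΔY + cos φ·ΔZ = −(0.950372)(0.085081)(-586.2) − (0.950372)(-0.996374)(541.6) + (0.311114)(94.6) = 589.69 m.
1° of latitude spans 3600 × 30.90 = 111240 m, so Δφ = 589.69 / 111240 × 3600 = 19.084″.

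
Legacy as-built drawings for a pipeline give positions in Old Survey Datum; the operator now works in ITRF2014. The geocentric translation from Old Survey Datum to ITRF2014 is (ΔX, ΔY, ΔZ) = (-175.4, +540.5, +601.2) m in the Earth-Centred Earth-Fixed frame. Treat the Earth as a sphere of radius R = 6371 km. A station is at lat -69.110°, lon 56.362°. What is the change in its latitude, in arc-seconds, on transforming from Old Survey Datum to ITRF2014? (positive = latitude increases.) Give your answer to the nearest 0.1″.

sin φ = -0.934267, cos φ = 0.356575, sin λ = 0.832554, cos λ = 0.553944.
North component: ΔN = −sin φ cos λ·ΔX − sin φ sin λ·ΔY + cos φ·ΔZ = −(-0.934267)(0.553944)(-175.4) − (-0.934267)(0.832554)(540.5) + (0.356575)(601.2) = 544.01 m.
1° of latitude spans πR/180 = 111195 m, so Δφ = 544.01 / 111195 × 3600 = 17.613″.

Δφ = 17.6″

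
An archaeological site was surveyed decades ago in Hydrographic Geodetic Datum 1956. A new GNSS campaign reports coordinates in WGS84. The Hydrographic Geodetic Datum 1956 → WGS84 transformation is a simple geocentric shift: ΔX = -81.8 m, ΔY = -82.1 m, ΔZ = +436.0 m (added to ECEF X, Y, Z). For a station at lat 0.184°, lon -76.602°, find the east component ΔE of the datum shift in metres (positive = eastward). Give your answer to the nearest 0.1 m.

The local east axis at (φ, λ) is (−sin λ, cos λ, 0), so ΔE = −sin(-76.602°)·(-81.8) + cos(-76.602°)·(-82.1) = -98.60 m.

ΔE = -98.6 m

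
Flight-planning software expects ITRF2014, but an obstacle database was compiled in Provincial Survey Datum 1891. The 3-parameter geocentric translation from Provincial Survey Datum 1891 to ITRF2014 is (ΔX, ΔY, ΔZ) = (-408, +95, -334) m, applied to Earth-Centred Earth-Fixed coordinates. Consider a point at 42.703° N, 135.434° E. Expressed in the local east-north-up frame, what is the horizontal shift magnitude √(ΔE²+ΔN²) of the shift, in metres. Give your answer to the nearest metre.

535 m

At φ = 42.703°, λ = 135.434°: sin φ = 0.678198, cos φ = 0.734879, sin λ = 0.701730, cos λ = -0.712443.
ΔE = −sin λ·ΔX + cos λ·ΔY = −(0.701730)·(-408) + (-0.712443)·(95) = 218.62 m.
ΔN = −sin φ cos λ·ΔX − sin φ sin λ·ΔY + cos φ·ΔZ = −(0.678198)(-0.712443)(-408) − (0.678198)(0.701730)(95) + (0.734879)(-334) = -487.80 m.
Horizontal magnitude = √(ΔE² + ΔN²) = √(218.62² + (-487.80)²) = 534.55 m.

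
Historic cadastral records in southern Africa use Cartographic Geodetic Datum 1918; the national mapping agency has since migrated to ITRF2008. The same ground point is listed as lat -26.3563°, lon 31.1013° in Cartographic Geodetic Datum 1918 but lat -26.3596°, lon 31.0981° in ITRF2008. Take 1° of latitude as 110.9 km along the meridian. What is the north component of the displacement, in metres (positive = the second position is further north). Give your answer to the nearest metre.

Δφ = -26.3596° − -26.3563° = -0.0033°; Δλ = 31.0981° − 31.1013° = -0.0032°.
ΔN = Δφ × 110900 = -366.0 m; ΔE = Δλ × 110900 × cos(-26.3563°) = -0.0032 × 110900 × 0.896051 = -318.0 m.

ΔN = -366 m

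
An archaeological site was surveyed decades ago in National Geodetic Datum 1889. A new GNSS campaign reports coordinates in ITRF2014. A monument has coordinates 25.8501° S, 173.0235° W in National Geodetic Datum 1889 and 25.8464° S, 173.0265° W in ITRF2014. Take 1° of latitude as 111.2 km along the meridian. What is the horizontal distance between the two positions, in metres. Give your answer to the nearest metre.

509 m

Δφ = -25.8464° − -25.8501° = +0.0037°; Δλ = -173.0265° − -173.0235° = -0.0030°.
ΔN = Δφ × 111200 = 411.4 m; ΔE = Δλ × 111200 × cos(-25.8501°) = -0.0030 × 111200 × 0.899938 = -300.2 m.
Distance = √(ΔE² + ΔN²) = √((-300.2)² + 411.4²) = 509.3 m.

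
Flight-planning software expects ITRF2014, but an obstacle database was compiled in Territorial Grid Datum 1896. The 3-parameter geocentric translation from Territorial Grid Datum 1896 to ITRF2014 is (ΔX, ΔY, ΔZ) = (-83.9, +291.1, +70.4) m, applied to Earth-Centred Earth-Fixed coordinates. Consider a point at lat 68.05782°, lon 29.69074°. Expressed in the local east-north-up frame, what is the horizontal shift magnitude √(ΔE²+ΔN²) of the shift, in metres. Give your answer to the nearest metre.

At φ = 68.05782°, λ = 29.69074°: sin φ = 0.927561, cos φ = 0.373671, sin λ = 0.495318, cos λ = 0.868712.
ΔE = −sin λ·ΔX + cos λ·ΔY = −(0.495318)·(-83.9) + (0.868712)·(291.1) = 294.44 m.
ΔN = −sin φ cos λ·ΔX − sin φ sin λ·ΔY + cos φ·ΔZ = −(0.927561)(0.868712)(-83.9) − (0.927561)(0.495318)(291.1) + (0.373671)(70.4) = -39.83 m.
Horizontal magnitude = √(ΔE² + ΔN²) = √(294.44² + (-39.83)²) = 297.12 m.

297 m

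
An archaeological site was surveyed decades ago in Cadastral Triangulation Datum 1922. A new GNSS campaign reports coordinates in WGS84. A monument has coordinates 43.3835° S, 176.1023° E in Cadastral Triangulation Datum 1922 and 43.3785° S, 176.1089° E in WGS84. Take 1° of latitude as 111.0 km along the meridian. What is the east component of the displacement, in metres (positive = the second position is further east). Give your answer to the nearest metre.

Δφ = -43.3785° − -43.3835° = +0.0050°; Δλ = 176.1089° − 176.1023° = +0.0066°.
ΔN = Δφ × 111000 = 555.0 m; ΔE = Δλ × 111000 × cos(-43.3835°) = +0.0066 × 111000 × 0.726773 = 532.4 m.

ΔE = 532 m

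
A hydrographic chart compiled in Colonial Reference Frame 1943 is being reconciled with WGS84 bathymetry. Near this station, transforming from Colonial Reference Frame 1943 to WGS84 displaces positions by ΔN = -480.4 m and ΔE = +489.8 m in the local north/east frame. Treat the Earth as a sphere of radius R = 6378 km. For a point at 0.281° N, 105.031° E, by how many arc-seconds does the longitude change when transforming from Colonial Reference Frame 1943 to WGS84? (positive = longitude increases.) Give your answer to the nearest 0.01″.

At latitude 0.281°, cos φ = 0.999988.
One radian of longitude at latitude φ spans R cos φ, so Δλ = ΔE / (R cos φ) = 489.8 / (6378000 × 0.999988) = 7.6796e-05 rad = 15.840″.

Δλ = 15.84″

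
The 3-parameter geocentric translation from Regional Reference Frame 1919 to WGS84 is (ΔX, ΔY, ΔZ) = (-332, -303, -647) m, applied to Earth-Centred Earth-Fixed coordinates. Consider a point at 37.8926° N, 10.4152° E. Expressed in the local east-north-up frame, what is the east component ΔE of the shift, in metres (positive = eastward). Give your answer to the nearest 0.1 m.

ΔE = -238.0 m

The local east axis at (φ, λ) is (−sin λ, cos λ, 0), so ΔE = −sin(10.4152°)·(-332) + cos(10.4152°)·(-303) = -237.99 m.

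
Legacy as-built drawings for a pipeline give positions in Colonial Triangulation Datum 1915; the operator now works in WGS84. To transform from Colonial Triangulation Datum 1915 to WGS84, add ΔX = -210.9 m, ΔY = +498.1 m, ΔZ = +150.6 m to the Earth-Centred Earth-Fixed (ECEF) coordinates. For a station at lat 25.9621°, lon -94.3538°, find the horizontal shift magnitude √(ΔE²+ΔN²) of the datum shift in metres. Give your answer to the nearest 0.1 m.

The local east axis at (φ, λ) is (−sin λ, cos λ, 0), so ΔE = −sin(-94.3538°)·(-210.9) + cos(-94.3538°)·498.1 = -248.10 m.
The local north axis is (−sin φ cos λ, −sin φ sin λ, cos φ), giving ΔN = -7.009 + 217.427 + 135.402 = 345.82 m.
Horizontal magnitude = √(ΔE² + ΔN²) = √((-248.10)² + 345.82²) = 425.61 m.

425.6 m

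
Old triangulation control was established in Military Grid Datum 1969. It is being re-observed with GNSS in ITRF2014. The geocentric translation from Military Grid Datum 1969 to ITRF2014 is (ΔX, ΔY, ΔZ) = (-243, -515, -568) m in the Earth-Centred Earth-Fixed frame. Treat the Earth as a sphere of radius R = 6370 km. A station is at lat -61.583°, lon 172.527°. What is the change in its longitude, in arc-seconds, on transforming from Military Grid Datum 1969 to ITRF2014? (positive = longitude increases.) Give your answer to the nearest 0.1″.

Δλ = 36.9″

sin φ = -0.879507, cos φ = 0.475885, sin λ = 0.130059, cos λ = -0.991506.
East component: ΔE = −sin λ·ΔX + cos λ·ΔY = −(0.130059)(-243) + (-0.991506)(-515) = 542.23 m.
1° of latitude spans πR/180 = 111177 m; at latitude φ, 1° of longitude spans that × cos φ = 52907.7 m, so Δλ = 542.23 / 52907.7 × 3600 = 36.895″.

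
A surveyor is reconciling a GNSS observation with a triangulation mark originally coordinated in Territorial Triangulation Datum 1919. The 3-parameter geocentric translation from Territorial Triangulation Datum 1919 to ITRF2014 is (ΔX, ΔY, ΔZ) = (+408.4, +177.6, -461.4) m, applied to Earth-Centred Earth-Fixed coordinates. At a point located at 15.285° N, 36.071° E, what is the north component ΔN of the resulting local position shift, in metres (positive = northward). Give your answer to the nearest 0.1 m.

ΔN = -559.7 m

The local north axis is (−sin φ cos λ, −sin φ sin λ, cos φ), giving ΔN = -87.022 − 27.566 − 445.079 = -559.67 m.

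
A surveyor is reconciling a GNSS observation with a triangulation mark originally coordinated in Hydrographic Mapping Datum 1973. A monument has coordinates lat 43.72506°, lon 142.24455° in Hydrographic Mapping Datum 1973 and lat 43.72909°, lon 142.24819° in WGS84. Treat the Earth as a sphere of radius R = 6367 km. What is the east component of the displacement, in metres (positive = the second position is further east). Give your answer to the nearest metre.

ΔE = 292 m

Δφ = 43.72909° − 43.72506° = +0.00403°; Δλ = 142.24819° − 142.24455° = +0.00364°.
1° along a meridian = πR/180 = 111125 m.
ΔN = Δφ × 111125 = 447.8 m; ΔE = Δλ × 111125 × cos(43.72506°) = +0.00364 × 111125 × 0.722665 = 292.3 m.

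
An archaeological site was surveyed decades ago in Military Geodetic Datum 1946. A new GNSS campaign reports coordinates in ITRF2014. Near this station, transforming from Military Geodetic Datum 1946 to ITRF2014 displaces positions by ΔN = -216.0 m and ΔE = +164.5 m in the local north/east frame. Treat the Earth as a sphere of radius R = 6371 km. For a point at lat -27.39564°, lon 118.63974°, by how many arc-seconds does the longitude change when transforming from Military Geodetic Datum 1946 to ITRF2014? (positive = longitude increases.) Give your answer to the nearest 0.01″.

Δλ = 6.00″

At latitude -27.39564°, cos φ = 0.887850.
One radian of longitude at latitude φ spans R cos φ, so Δλ = ΔE / (R cos φ) = 164.5 / (6371000 × 0.887850) = 2.9082e-05 rad = 5.999″.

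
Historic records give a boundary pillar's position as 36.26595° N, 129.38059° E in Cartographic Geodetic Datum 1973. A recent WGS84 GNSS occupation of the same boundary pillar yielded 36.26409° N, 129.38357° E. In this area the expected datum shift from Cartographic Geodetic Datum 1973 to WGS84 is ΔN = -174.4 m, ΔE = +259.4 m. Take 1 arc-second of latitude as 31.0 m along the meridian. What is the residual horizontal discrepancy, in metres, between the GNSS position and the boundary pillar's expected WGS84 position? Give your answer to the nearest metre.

Observed coordinate differences: Δφ = -0.00186°, Δλ = +0.00298°.
Converting to metres (1° lat = 111600 m, cos φ = 0.806280): observed ΔN = -207.6 m, observed ΔE = 268.1 m.
Subtracting the expected shift leaves a residual of -207.6 − (-174.4) = -33.2 m north and 268.1 − (259.4) = 8.7 m east.
Residual distance = √((-33.2)² + 8.7²) = 34.3 m.

34 m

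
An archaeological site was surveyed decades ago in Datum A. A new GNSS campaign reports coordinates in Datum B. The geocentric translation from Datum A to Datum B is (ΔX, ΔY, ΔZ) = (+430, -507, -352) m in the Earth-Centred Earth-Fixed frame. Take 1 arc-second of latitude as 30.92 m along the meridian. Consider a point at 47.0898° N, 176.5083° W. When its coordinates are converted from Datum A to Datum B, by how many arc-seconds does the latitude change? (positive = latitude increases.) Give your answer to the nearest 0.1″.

sin φ = 0.732422, cos φ = 0.680851, sin λ = -0.060904, cos λ = -0.998144.
North component: ΔN = −sin φ cos λ·ΔX − sin φ sin λ·ΔY + cos φ·ΔZ = −(0.732422)(-0.998144)(430) − (0.732422)(-0.060904)(-507) + (0.680851)(-352) = 52.08 m.
1° of latitude spans 3600 × 30.92 = 111312 m, so Δφ = 52.08 / 111312 × 3600 = 1.684″.

Δφ = 1.7″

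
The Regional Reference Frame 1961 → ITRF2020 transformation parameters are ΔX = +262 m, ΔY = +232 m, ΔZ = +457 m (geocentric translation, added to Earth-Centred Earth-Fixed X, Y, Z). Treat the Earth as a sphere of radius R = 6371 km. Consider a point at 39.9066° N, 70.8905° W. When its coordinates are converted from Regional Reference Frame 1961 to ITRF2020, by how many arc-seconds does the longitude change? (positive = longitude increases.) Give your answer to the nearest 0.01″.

Δλ = 13.65″

sin φ = 0.641538, cos φ = 0.767091, sin λ = -0.944895, cos λ = 0.327375.
East component: ΔE = −sin λ·ΔX + cos λ·ΔY = −(-0.944895)(262) + (0.327375)(232) = 323.51 m.
1° of latitude spans πR/180 = 111195 m; at latitude φ, 1° of longitude spans that × cos φ = 85296.7 m, so Δλ = 323.51 / 85296.7 × 3600 = 13.654″.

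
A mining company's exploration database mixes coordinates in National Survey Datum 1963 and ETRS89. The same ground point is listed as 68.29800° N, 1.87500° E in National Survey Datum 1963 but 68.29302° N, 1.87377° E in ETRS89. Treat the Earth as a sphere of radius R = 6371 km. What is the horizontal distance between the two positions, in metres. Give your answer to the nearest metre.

Δφ = 68.29302° − 68.29800° = -0.00498°; Δλ = 1.87377° − 1.87500° = -0.00123°.
1° along a meridian = πR/180 = 111195 m.
ΔN = Δφ × 111195 = -553.8 m; ΔE = Δλ × 111195 × cos(68.29800°) = -0.00123 × 111195 × 0.369779 = -50.6 m.
Distance = √(ΔE² + ΔN²) = √((-50.6)² + (-553.8)²) = 556.1 m.

556 m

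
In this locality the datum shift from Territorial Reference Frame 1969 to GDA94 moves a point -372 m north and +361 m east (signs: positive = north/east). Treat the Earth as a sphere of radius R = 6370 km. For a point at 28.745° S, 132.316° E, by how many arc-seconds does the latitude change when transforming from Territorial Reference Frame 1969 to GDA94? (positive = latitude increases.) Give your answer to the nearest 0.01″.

Δφ = -12.05″

On a sphere of radius R, 1 rad of latitude = R, so Δφ = ΔN / R = -372.0 / 6370000 = -5.8399e-05 rad = -12.046″.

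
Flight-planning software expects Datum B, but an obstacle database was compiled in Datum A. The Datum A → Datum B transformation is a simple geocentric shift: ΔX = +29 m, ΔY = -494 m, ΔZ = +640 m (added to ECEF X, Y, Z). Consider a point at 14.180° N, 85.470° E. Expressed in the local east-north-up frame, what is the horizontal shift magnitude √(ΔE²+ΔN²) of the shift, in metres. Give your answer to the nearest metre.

744 m

At φ = 14.180°, λ = 85.470°: sin φ = 0.244969, cos φ = 0.969531, sin λ = 0.996876, cos λ = 0.078981.
ΔE = −sin λ·ΔX + cos λ·ΔY = −(0.996876)·(29) + (0.078981)·(-494) = -67.93 m.
ΔN = −sin φ cos λ·ΔX − sin φ sin λ·ΔY + cos φ·ΔZ = −(0.244969)(0.078981)(29) − (0.244969)(0.996876)(-494) + (0.969531)(640) = 740.58 m.
Horizontal magnitude = √(ΔE² + ΔN²) = √((-67.93)² + 740.58²) = 743.68 m.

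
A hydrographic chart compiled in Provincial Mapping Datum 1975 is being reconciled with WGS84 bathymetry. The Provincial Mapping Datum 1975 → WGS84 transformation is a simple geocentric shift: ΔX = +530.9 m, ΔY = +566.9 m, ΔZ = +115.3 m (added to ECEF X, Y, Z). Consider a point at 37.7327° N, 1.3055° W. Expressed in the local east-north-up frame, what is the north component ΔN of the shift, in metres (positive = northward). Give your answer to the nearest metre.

ΔN = -226 m

At φ = 37.7327°, λ = -1.3055°: sin φ = 0.611979, cos φ = 0.790874, sin λ = -0.022783, cos λ = 0.999740.
ΔN = −sin φ cos λ·ΔX − sin φ sin λ·ΔY + cos φ·ΔZ = −(0.611979)(0.999740)(530.9) − (0.611979)(-0.022783)(566.9) + (0.790874)(115.3) = -225.72 m.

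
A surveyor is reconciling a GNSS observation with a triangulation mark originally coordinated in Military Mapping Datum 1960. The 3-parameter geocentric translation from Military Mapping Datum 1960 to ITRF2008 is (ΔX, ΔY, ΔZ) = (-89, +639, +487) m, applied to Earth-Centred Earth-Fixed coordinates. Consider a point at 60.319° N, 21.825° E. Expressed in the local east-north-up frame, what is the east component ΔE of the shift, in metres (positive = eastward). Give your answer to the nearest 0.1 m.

The local east axis at (φ, λ) is (−sin λ, cos λ, 0), so ΔE = −sin(21.825°)·(-89) + cos(21.825°)·639 = 626.29 m.

ΔE = 626.3 m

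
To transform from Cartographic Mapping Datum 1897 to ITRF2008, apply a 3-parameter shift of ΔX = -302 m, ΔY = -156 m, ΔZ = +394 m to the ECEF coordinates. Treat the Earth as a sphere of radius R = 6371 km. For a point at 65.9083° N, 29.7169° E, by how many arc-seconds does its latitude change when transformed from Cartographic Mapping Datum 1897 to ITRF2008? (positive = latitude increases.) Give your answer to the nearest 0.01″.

sin φ = 0.912893, cos φ = 0.408198, sin λ = 0.495715, cos λ = 0.868485.
North component: ΔN = −sin φ cos λ·ΔX − sin φ sin λ·ΔY + cos φ·ΔZ = −(0.912893)(0.868485)(-302) − (0.912893)(0.495715)(-156) + (0.408198)(394) = 470.86 m.
1° of latitude spans πR/180 = 111195 m, so Δφ = 470.86 / 111195 × 3600 = 15.244″.

Δφ = 15.24″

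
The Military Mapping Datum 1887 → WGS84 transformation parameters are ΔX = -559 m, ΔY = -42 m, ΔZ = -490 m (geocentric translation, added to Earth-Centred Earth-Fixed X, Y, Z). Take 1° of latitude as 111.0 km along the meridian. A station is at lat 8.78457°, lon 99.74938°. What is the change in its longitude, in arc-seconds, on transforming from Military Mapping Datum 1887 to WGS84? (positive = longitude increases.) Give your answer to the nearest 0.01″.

Δλ = 18.31″

sin φ = 0.152720, cos φ = 0.988270, sin λ = 0.985558, cos λ = -0.169339.
East component: ΔE = −sin λ·ΔX + cos λ·ΔY = −(0.985558)(-559) + (-0.169339)(-42) = 558.04 m.
1° of latitude spans 111000 m; at latitude φ, 1° of longitude spans that × cos φ = 109697.9 m, so Δλ = 558.04 / 109697.9 × 3600 = 18.313″.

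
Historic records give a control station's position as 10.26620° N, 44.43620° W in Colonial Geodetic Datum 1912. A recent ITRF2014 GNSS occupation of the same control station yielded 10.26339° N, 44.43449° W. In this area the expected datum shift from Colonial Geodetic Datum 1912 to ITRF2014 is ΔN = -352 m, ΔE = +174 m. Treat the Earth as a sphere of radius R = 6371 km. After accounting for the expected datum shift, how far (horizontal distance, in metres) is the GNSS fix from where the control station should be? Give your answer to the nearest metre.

42 m

Observed coordinate differences: Δφ = -0.00281°, Δλ = +0.00171°.
Converting to metres (1° lat = 111195 m, cos φ = 0.983990): observed ΔN = -312.5 m, observed ΔE = 187.1 m.
Subtracting the expected shift leaves a residual of -312.5 − (-352) = 39.5 m north and 187.1 − (174) = 13.1 m east.
Residual distance = √(39.5² + 13.1²) = 41.7 m.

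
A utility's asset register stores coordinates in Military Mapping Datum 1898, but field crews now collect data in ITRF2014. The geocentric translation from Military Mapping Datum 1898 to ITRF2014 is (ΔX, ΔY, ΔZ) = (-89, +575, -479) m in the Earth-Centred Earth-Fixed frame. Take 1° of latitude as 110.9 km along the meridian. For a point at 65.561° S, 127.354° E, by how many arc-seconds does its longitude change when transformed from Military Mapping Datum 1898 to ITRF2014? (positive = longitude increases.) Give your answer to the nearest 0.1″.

Δλ = -21.8″

sin φ = -0.910402, cos φ = 0.413724, sin λ = 0.794902, cos λ = -0.606738.
East component: ΔE = −sin λ·ΔX + cos λ·ΔY = −(0.794902)(-89) + (-0.606738)(575) = -278.13 m.
1° of latitude spans 110900 m; at latitude φ, 1° of longitude spans that × cos φ = 45882.0 m, so Δλ = -278.13 / 45882.0 × 3600 = -21.823″.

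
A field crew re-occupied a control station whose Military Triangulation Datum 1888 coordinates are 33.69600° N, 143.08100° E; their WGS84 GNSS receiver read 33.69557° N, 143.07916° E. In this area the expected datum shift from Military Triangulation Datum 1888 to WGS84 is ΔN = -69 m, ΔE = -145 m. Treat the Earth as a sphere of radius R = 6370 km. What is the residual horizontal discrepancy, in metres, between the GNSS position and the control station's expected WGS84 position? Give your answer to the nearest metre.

Observed coordinate differences: Δφ = -0.00043°, Δλ = -0.00184°.
Converting to metres (1° lat = 111177 m, cos φ = 0.831993): observed ΔN = -47.8 m, observed ΔE = -170.2 m.
Subtracting the expected shift leaves a residual of -47.8 − (-69) = 21.2 m north and -170.2 − (-145) = -25.2 m east.
Residual distance = √(21.2² + (-25.2)²) = 32.9 m.

33 m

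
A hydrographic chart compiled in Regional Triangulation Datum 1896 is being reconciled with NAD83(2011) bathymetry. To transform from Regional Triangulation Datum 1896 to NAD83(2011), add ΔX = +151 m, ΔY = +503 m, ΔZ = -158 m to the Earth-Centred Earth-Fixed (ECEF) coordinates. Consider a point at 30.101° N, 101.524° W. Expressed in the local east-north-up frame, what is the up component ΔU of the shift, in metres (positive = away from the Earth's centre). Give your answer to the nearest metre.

ΔU = -532 m

At φ = 30.101°, λ = -101.524°: sin φ = 0.501526, cos φ = 0.865143, sin λ = -0.979841, cos λ = -0.199778.
ΔU = cos φ cos λ·ΔX + cos φ sin λ·ΔY + sin φ·ΔZ = (0.865143)(-0.199778)(151) + (0.865143)(-0.979841)(503) + (0.501526)(-158) = -531.73 m.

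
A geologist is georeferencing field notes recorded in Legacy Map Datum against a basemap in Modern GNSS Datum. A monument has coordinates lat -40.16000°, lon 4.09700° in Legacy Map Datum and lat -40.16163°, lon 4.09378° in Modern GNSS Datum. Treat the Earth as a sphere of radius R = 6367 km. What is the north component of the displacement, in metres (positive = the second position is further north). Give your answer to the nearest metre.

Δφ = -40.16163° − -40.16000° = -0.00163°; Δλ = 4.09378° − 4.09700° = -0.00322°.
1° along a meridian = πR/180 = 111125 m.
ΔN = Δφ × 111125 = -181.1 m; ΔE = Δλ × 111125 × cos(-40.16000°) = -0.00322 × 111125 × 0.764246 = -273.5 m.

ΔN = -181 m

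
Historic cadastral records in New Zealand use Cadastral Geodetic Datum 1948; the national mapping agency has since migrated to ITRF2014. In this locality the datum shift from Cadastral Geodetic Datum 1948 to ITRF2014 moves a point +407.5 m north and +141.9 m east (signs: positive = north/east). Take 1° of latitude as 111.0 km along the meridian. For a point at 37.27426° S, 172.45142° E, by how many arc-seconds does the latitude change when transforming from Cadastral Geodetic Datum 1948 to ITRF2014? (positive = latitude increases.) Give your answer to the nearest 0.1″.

Δφ = 13.2″

1° of latitude = 111.0 km, so Δφ = 407.5 / 111000 = 0.0036712° = 13.216″.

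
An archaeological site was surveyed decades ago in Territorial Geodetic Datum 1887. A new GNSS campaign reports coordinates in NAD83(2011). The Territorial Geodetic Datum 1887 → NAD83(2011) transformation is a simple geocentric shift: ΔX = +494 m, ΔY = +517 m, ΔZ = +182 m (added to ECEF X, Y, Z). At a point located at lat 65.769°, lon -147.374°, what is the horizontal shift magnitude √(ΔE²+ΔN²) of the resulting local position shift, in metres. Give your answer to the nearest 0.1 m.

728.2 m

The local east axis at (φ, λ) is (−sin λ, cos λ, 0), so ΔE = −sin(-147.374°)·494 + cos(-147.374°)·517 = -169.08 m.
The local north axis is (−sin φ cos λ, −sin φ sin λ, cos φ), giving ΔN = 379.396 + 254.184 + 74.696 = 708.28 m.
Horizontal magnitude = √(ΔE² + ΔN²) = √((-169.08)² + 708.28²) = 728.18 m.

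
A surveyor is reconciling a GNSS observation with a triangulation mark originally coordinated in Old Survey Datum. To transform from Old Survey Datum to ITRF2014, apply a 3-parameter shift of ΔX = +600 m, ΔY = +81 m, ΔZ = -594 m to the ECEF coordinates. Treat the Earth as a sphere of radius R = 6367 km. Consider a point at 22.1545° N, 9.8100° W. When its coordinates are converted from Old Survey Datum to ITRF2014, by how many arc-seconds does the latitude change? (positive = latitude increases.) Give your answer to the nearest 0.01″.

Δφ = -24.88″

sin φ = 0.377105, cos φ = 0.926170, sin λ = -0.170381, cos λ = 0.985378.
North component: ΔN = −sin φ cos λ·ΔX − sin φ sin λ·ΔY + cos φ·ΔZ = −(0.377105)(0.985378)(600) − (0.377105)(-0.170381)(81) + (0.926170)(-594) = -767.90 m.
1° of latitude spans πR/180 = 111125 m, so Δφ = -767.90 / 111125 × 3600 = -24.877″.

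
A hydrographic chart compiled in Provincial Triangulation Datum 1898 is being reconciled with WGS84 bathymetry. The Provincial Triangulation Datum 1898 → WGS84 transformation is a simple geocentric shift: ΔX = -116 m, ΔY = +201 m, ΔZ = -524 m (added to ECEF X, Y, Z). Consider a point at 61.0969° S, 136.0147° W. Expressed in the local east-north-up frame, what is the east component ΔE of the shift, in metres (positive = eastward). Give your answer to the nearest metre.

ΔE = -225 m

At φ = -61.0969°, λ = -136.0147°: sin φ = -0.875438, cos φ = 0.483330, sin λ = -0.694474, cos λ = -0.719518.
ΔE = −sin λ·ΔX + cos λ·ΔY = −(-0.694474)·(-116) + (-0.719518)·(201) = -225.18 m.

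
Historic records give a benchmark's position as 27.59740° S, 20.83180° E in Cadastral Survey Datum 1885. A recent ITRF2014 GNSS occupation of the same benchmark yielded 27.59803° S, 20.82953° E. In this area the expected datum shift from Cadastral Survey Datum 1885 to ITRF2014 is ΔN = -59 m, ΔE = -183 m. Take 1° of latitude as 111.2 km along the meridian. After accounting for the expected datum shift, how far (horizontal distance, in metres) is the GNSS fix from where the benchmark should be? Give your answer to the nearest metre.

Observed coordinate differences: Δφ = -0.00063°, Δλ = -0.00227°.
Converting to metres (1° lat = 111200 m, cos φ = 0.886225): observed ΔN = -70.1 m, observed ΔE = -223.7 m.
Subtracting the expected shift leaves a residual of -70.1 − (-59) = -11.1 m north and -223.7 − (-183) = -40.7 m east.
Residual distance = √((-11.1)² + (-40.7)²) = 42.2 m.

42 m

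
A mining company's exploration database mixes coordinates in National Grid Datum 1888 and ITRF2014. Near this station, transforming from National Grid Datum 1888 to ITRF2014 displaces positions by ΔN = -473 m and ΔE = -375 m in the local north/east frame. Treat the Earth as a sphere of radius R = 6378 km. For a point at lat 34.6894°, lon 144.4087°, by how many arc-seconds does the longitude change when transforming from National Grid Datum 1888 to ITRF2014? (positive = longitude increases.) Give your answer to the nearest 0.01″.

Δλ = -14.75″

At latitude 34.6894°, cos φ = 0.822249.
One radian of longitude at latitude φ spans R cos φ, so Δλ = ΔE / (R cos φ) = -375.0 / (6378000 × 0.822249) = -7.1506e-05 rad = -14.749″.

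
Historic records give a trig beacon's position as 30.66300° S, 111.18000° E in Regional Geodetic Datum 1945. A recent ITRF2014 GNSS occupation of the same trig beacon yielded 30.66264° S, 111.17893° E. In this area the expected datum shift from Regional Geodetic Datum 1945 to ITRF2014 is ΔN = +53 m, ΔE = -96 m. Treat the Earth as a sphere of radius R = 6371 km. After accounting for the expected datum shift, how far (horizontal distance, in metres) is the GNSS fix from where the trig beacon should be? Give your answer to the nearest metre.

Observed coordinate differences: Δφ = +0.00036°, Δλ = -0.00107°.
Converting to metres (1° lat = 111195 m, cos φ = 0.860182): observed ΔN = 40.0 m, observed ΔE = -102.3 m.
Subtracting the expected shift leaves a residual of 40.0 − (53) = -13.0 m north and -102.3 − (-96) = -6.3 m east.
Residual distance = √((-13.0)² + (-6.3)²) = 14.4 m.

14 m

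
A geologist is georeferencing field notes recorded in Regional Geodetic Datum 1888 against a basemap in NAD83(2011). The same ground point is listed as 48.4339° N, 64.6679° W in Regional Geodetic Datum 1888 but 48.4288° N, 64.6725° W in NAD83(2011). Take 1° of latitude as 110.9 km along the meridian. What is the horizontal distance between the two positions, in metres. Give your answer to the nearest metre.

Δφ = 48.4288° − 48.4339° = -0.0051°; Δλ = -64.6725° − -64.6679° = -0.0046°.
ΔN = Δφ × 110900 = -565.6 m; ΔE = Δλ × 110900 × cos(48.4339°) = -0.0046 × 110900 × 0.663484 = -338.5 m.
Distance = √(ΔE² + ΔN²) = √((-338.5)² + (-565.6)²) = 659.1 m.

659 m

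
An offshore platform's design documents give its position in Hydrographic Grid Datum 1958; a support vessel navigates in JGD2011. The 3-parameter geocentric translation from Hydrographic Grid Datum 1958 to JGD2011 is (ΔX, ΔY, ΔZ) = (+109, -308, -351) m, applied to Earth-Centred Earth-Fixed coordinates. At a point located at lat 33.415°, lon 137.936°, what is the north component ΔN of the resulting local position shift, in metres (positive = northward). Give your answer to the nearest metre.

The local north axis is (−sin φ cos λ, −sin φ sin λ, cos φ), giving ΔN = 44.563 + 113.636 − 292.981 = -134.78 m.

ΔN = -135 m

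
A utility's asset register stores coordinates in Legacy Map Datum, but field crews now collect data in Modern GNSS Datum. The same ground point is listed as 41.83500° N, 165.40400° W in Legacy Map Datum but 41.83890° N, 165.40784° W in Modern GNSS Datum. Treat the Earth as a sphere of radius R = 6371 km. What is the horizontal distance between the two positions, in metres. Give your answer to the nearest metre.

Δφ = 41.83890° − 41.83500° = +0.00390°; Δλ = -165.40784° − -165.40400° = -0.00384°.
1° along a meridian = πR/180 = 111195 m.
ΔN = Δφ × 111195 = 433.7 m; ΔE = Δλ × 111195 × cos(41.83500°) = -0.00384 × 111195 × 0.745069 = -318.1 m.
Distance = √(ΔE² + ΔN²) = √((-318.1)² + 433.7²) = 537.8 m.

538 m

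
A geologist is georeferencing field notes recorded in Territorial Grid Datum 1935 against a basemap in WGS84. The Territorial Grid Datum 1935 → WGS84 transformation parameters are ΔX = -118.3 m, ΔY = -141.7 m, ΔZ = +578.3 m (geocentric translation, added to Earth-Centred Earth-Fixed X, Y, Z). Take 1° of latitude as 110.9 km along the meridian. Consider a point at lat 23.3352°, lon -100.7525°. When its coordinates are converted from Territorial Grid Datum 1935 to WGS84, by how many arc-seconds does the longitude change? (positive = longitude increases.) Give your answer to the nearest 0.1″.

sin φ = 0.396110, cos φ = 0.918203, sin λ = -0.982442, cos λ = -0.186567.
East component: ΔE = −sin λ·ΔX + cos λ·ΔY = −(-0.982442)(-118.3) + (-0.186567)(-141.7) = -89.79 m.
1° of latitude spans 110900 m; at latitude φ, 1° of longitude spans that × cos φ = 101828.7 m, so Δλ = -89.79 / 101828.7 × 3600 = -3.174″.

Δλ = -3.2″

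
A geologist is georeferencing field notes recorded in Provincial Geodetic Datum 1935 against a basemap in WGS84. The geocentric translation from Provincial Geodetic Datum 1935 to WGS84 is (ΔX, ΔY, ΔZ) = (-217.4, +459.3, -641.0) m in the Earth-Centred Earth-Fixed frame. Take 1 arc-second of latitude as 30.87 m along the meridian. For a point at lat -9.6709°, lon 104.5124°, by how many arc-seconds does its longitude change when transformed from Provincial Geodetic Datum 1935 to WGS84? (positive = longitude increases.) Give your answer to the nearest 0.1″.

sin φ = -0.167989, cos φ = 0.985789, sin λ = 0.968093, cos λ = -0.250590.
East component: ΔE = −sin λ·ΔX + cos λ·ΔY = −(0.968093)(-217.4) + (-0.250590)(459.3) = 95.37 m.
1° of latitude spans 3600 × 30.87 = 111132 m; at latitude φ, 1° of longitude spans that × cos φ = 109552.7 m, so Δλ = 95.37 / 109552.7 × 3600 = 3.134″.

Δλ = 3.1″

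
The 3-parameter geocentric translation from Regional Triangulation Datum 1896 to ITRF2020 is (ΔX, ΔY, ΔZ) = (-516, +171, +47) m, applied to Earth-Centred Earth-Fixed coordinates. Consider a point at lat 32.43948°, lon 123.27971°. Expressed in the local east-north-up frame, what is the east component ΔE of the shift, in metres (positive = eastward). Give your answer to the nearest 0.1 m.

At φ = 32.43948°, λ = 123.27971°: sin φ = 0.536408, cos φ = 0.843959, sin λ = 0.836002, cos λ = -0.548727.
ΔE = −sin λ·ΔX + cos λ·ΔY = −(0.836002)·(-516) + (-0.548727)·(171) = 337.54 m.

ΔE = 337.5 m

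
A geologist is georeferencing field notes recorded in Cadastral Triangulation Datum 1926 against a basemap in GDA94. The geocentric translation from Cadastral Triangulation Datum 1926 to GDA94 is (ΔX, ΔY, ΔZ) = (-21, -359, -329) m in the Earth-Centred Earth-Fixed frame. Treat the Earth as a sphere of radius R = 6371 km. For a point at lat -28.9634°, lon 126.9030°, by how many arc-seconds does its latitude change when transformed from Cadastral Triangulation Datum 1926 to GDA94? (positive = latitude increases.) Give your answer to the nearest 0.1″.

sin φ = -0.484251, cos φ = 0.874929, sin λ = 0.799653, cos λ = -0.600462.
North component: ΔN = −sin φ cos λ·ΔX − sin φ sin λ·ΔY + cos φ·ΔZ = −(-0.484251)(-0.600462)(-21) − (-0.484251)(0.799653)(-359) + (0.874929)(-329) = -420.76 m.
1° of latitude spans πR/180 = 111195 m, so Δφ = -420.76 / 111195 × 3600 = -13.622″.

Δφ = -13.6″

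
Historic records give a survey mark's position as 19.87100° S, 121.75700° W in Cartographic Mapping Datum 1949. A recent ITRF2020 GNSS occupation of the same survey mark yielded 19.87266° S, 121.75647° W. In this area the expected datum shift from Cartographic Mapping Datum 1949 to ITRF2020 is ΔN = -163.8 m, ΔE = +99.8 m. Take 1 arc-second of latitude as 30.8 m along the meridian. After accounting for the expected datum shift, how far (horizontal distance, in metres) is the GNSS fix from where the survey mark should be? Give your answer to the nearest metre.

49 m

Observed coordinate differences: Δφ = -0.00166°, Δλ = +0.00053°.
Converting to metres (1° lat = 110880 m, cos φ = 0.940460): observed ΔN = -184.1 m, observed ΔE = 55.3 m.
Subtracting the expected shift leaves a residual of -184.1 − (-163.8) = -20.3 m north and 55.3 − (99.8) = -44.5 m east.
Residual distance = √((-20.3)² + (-44.5)²) = 48.9 m.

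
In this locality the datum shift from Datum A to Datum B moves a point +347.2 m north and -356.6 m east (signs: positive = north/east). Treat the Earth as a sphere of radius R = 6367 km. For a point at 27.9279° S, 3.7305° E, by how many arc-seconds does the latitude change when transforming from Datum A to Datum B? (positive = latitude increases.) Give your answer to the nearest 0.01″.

Δφ = 11.25″

On a sphere of radius R, 1 rad of latitude = R, so Δφ = ΔN / R = 347.2 / 6367000 = 5.4531e-05 rad = 11.248″.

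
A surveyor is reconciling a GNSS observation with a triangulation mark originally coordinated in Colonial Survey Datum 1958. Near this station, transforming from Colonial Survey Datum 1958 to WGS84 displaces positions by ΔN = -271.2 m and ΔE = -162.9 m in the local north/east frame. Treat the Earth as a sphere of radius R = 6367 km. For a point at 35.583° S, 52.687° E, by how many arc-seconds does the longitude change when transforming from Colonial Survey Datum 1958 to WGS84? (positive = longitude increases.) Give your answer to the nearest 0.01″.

Δλ = -6.49″

At latitude -35.583°, cos φ = 0.813273.
One radian of longitude at latitude φ spans R cos φ, so Δλ = ΔE / (R cos φ) = -162.9 / (6367000 × 0.813273) = -3.1459e-05 rad = -6.489″.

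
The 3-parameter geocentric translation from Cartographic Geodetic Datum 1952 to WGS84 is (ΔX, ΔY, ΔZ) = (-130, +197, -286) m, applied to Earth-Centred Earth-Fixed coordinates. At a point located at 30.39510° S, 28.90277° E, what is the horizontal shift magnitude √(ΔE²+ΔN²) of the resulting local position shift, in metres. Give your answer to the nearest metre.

The local east axis at (φ, λ) is (−sin λ, cos λ, 0), so ΔE = −sin(28.90277°)·(-130) + cos(28.90277°)·197 = 235.29 m.
The local north axis is (−sin φ cos λ, −sin φ sin λ, cos φ), giving ΔN = -57.582 + 48.175 − 246.691 = -256.10 m.
Horizontal magnitude = √(ΔE² + ΔN²) = √(235.29² + (-256.10)²) = 347.78 m.

348 m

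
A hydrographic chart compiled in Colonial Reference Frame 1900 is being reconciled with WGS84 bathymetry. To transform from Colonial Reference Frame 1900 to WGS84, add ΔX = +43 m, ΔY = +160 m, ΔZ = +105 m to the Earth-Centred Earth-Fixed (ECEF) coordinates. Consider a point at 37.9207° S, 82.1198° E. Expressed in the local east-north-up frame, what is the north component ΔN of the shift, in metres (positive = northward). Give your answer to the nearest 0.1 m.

The local north axis is (−sin φ cos λ, −sin φ sin λ, cos φ), giving ΔN = 3.623 + 97.403 + 82.831 = 183.86 m.

ΔN = 183.9 m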